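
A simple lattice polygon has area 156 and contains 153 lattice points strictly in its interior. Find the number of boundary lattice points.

8

Pick's theorem gives A = I + B/2 − 1, so B = 2(A − I + 1) = 2(156 − 153 + 1) = 8.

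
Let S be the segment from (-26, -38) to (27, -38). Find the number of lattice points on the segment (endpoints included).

The number of lattice points on a segment between lattice points is gcd(|Δx|,|Δy|) + 1 = gcd(53,0) + 1 = 53 + 1 = 54.

54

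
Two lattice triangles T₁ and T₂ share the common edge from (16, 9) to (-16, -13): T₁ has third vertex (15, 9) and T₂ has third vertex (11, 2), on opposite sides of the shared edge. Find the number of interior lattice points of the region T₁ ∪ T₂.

The union is the simple quadrilateral with vertices (16, 9), (15, 9), (-16, -13), (11, 2) in order.
Using the shoelace formula, 2A = |(16·9 − 15·9) + (15·(-13) − (-16)·9) + ((-16)·2 − 11·(-13)) + (11·9 − 16·2)| = 136, so the area is 68.
The number of boundary lattice points is Σ gcd(|Δx|,|Δy|) = gcd(1,0) + gcd(31,22) + gcd(27,15) + gcd(5,7) = 1+1+3+1 = 6.
By Pick's theorem I = A − B/2 + 1 = 68 − 6/2 + 1 = 66.

66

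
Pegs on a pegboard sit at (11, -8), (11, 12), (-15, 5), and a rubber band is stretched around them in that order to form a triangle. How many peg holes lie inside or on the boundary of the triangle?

278

Using the shoelace formula, 2A = |[11·12 − 11·(-8)] + [11·5 − (-15)·12] + [(-15)·(-8) − 11·5]| = 520, so the area is 260.
Summing gcd(|Δx|,|Δy|) over the edges gives the boundary count: gcd(0,20) + gcd(26,7) + gcd(26,13) = 20+1+13 = 34.
Pick's theorem gives I = A − B/2 + 1 = 260 − 34/2 + 1 = 244, so the closed region contains I + B = 244 + 34 = 278 lattice points.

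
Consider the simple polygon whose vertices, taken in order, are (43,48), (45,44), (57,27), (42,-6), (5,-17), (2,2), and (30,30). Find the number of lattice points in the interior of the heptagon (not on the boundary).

Using the shoelace formula, 2A = |[43·44 − 45·48] + [45·27 − 57·44] + [57·(-6) − 42·27] + [42·(-17) − 5·(-6)] + [5·2 − 2·(-17)] + [2·30 − 30·2] + [30·48 − 43·30]| = 3527, so the area is 1763.5.
Summing gcd(|Δx|,|Δy|) over the edges gives the boundary count: gcd(2,4) + gcd(12,17) + gcd(15,33) + gcd(37,11) + gcd(3,19) + gcd(28,28) + gcd(13,18) = 2+1+3+1+1+28+1 = 37.
By Pick's theorem A = I + B/2 − 1, so I = 1763.5 − 37/2 + 1 = 1746.

1746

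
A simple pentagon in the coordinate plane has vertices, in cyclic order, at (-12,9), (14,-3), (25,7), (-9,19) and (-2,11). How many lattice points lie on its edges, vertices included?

8

Summing gcd(|Δx|,|Δy|) over the edges gives the boundary count: gcd(26,12) + gcd(11,10) + gcd(34,12) + gcd(7,8) + gcd(10,2) = 2+1+2+1+2 = 8.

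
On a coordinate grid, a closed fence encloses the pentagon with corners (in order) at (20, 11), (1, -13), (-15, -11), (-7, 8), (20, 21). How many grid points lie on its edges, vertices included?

The number of boundary lattice points is Σ gcd(|Δx|,|Δy|) = gcd(19,24) + gcd(16,2) + gcd(8,19) + gcd(27,13) + gcd(0,10) = 1+2+1+1+10 = 15.

15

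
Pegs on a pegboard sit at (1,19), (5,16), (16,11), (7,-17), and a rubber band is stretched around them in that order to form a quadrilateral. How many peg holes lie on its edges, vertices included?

9

Along each edge there are gcd(|Δx|,|Δy|)+1 lattice points, so counting each shared vertex once the boundary has gcd(4,3) + gcd(11,5) + gcd(9,28) + gcd(6,36) = 1+1+1+6 = 9.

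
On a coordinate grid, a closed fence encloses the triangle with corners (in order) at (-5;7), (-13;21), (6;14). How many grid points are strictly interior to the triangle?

Using the shoelace formula, 2A = |[(-5)·21 − (-13)·7] + [(-13)·14 − 6·21] + [6·7 − (-5)·14]| = 210, so the area is 105.
The number of boundary lattice points is Σ gcd(|Δx|,|Δy|) = gcd(8,14) + gcd(19,7) + gcd(11,7) = 2+1+1 = 4.
By Pick's theorem A = I + B/2 − 1, so I = 105 − 4/2 + 1 = 104.

104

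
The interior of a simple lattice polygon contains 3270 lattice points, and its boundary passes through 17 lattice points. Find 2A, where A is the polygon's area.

Pick's theorem states A = I + B/2 − 1, so A = 3270 + 17/2 − 1 = 6555/2.
Hence 2A = 6555.

6555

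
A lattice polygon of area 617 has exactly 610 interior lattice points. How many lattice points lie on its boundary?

16

Pick's theorem gives A = I + B/2 − 1, so B = 2(A − I + 1) = 2(617 − 610 + 1) = 16.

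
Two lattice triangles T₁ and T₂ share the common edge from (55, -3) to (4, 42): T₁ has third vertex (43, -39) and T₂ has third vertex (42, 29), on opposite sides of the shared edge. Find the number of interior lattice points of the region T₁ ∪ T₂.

The union is the simple quadrilateral with vertices (55, -3), (43, -39), (4, 42), (42, 29) in order.
The shoelace formula gives twice the area as |[55·(-39) − 43·(-3)] + [43·42 − 4·(-39)] + [4·29 − 42·42] + [42·(-3) − 55·29]| = 3423, so the area is 1711.5.
Summing gcd(|Δx|,|Δy|) over the edges gives the boundary count: gcd(12,36) + gcd(39,81) + gcd(38,13) + gcd(13,32) = 12+3+1+1 = 17.
By Pick's theorem I = A − B/2 + 1 = 1711.5 − 17/2 + 1 = 1704.

1704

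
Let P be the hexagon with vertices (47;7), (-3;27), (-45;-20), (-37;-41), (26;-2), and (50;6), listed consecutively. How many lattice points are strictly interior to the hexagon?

The shoelace formula gives twice the area as |[47·27 − (-3)·7] + [(-3)·(-20) − (-45)·27] + [(-45)·(-41) − (-37)·(-20)] + [(-37)·(-2) − 26·(-41)] + [26·6 − 50·(-2)] + [50·7 − 47·6]| = 5134, so the area is 2567.
The number of boundary lattice points is Σ gcd(|Δx|,|Δy|) = gcd(50,20) + gcd(42,47) + gcd(8,21) + gcd(63,39) + gcd(24,8) + gcd(3,1) = 10+1+1+3+8+1 = 24.
Pick's theorem gives I = A − B/2 + 1 = 2567 − 24/2 + 1 = 2556.

2556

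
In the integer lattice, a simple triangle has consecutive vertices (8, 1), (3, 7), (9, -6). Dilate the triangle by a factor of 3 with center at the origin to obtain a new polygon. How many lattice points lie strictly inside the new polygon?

By the shoelace formula, twice the signed area is |(8·7 − 3·1) + (3·(-6) − 9·7) + (9·1 − 8·(-6))| = 29, so the area is 14.5.
The number of boundary lattice points is Σ gcd(|Δx|,|Δy|) = gcd(5,6) + gcd(6,13) + gcd(1,7) = 1+1+1 = 3.
Scaling by 3 multiplies the area by 3² = 9 (so the new area is 261/2) and multiplies the boundary lattice-point count by 3, giving 9.
By Pick's theorem, the interior count of the dilated polygon is 261/2 − 9/2 + 1 = 127.

127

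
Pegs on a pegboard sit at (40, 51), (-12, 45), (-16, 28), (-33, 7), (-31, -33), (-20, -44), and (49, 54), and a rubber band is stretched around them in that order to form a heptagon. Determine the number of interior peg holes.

3507

Using the shoelace formula, 2A = |(40·45 − (-12)·51) + ((-12)·28 − (-16)·45) + ((-16)·7 − (-33)·28) + ((-33)·(-33) − (-31)·7) + ((-31)·(-44) − (-20)·(-33)) + ((-20)·54 − 49·(-44)) + (49·51 − 40·54)| = 7033, so the area is 3516.5.
The number of boundary lattice points is Σ gcd(|Δx|,|Δy|) = gcd(52,6) + gcd(4,17) + gcd(17,21) + gcd(2,40) + gcd(11,11) + gcd(69,98) + gcd(9,3) = 2+1+1+2+11+1+3 = 21.
Pick's theorem gives I = A − B/2 + 1 = 3516.5 − 21/2 + 1 = 3507.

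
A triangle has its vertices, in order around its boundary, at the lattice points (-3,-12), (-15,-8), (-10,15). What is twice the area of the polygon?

296

By the shoelace formula, twice the signed area is |((-3)·(-8) − (-15)·(-12)) + ((-15)·15 − (-10)·(-8)) + ((-10)·(-12) − (-3)·15)| = 296, so the area is 148.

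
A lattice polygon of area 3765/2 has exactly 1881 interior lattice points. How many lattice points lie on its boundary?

5

Pick's theorem gives A = I + B/2 − 1, so B = 2(A − I + 1) = 2(3765/2 − 1881 + 1) = 5.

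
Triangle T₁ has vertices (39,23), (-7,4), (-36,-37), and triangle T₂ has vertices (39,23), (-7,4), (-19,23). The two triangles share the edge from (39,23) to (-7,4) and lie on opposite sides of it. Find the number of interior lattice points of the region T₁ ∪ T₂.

1182

The union is the simple quadrilateral with vertices (39,23), (-36,-37), (-7,4), (-19,23) in order.
Using the shoelace formula, 2A = |(39·(-37) − (-36)·23) + ((-36)·4 − (-7)·(-37)) + ((-7)·23 − (-19)·4) + ((-19)·23 − 39·23)| = 2437, so the area is 2437/2.
The number of boundary lattice points is Σ gcd(|Δx|,|Δy|) = gcd(75,60) + gcd(29,41) + gcd(12,19) + gcd(58,0) = 15+1+1+58 = 75.
By Pick's theorem I = A − B/2 + 1 = 2437/2 − 75/2 + 1 = 1182.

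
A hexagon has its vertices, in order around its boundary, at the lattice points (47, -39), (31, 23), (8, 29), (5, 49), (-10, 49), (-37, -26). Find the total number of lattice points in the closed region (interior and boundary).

4375

Using the shoelace formula, 2A = |(47·23 − 31·(-39)) + (31·29 − 8·23) + (8·49 − 5·29) + (5·49 − (-10)·49) + ((-10)·(-26) − (-37)·49) + ((-37)·(-39) − 47·(-26))| = 8725, so the area is 4362.5.
Along each edge there are gcd(|Δx|,|Δy|)+1 lattice points, so counting each shared vertex once the boundary has gcd(16,62) + gcd(23,6) + gcd(3,20) + gcd(15,0) + gcd(27,75) + gcd(84,13) = 2+1+1+15+3+1 = 23.
Pick's theorem gives I = A − B/2 + 1 = 4362.5 − 23/2 + 1 = 4352, so the closed region contains I + B = 4352 + 23 = 4375 lattice points.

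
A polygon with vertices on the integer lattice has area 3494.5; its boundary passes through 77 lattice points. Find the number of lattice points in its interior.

Pick's theorem A = I + B/2 − 1 rearranges to I = A − B/2 + 1 = 3494.5 − 77/2 + 1 = 3457.

3457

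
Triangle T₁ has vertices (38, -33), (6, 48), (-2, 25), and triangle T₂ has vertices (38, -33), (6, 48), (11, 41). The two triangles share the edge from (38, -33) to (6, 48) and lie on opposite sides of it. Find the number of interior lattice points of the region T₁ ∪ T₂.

781

The union is the simple quadrilateral with vertices (38, -33), (-2, 25), (6, 48), (11, 41) in order.
The shoelace formula gives twice the area as |(38·25 − (-2)·(-33)) + ((-2)·48 − 6·25) + (6·41 − 11·48) + (11·(-33) − 38·41)| = 1565, so the area is 782.5.
Summing gcd(|Δx|,|Δy|) over the edges gives the boundary count: gcd(40,58) + gcd(8,23) + gcd(5,7) + gcd(27,74) = 2+1+1+1 = 5.
By Pick's theorem I = A − B/2 + 1 = 782.5 − 5/2 + 1 = 781.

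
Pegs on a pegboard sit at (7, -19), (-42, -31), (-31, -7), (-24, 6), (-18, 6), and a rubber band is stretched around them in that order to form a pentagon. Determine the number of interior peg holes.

870

Using the shoelace formula, 2A = |(7·(-31) − (-42)·(-19)) + ((-42)·(-7) − (-31)·(-31)) + ((-31)·6 − (-24)·(-7)) + ((-24)·6 − (-18)·6) + ((-18)·(-19) − 7·6)| = 1772, so the area is 886.
Summing gcd(|Δx|,|Δy|) over the edges gives the boundary count: gcd(49,12) + gcd(11,24) + gcd(7,13) + gcd(6,0) + gcd(25,25) = 1+1+1+6+25 = 34.
By Pick's theorem A = I + B/2 − 1, so I = 886 − 34/2 + 1 = 870.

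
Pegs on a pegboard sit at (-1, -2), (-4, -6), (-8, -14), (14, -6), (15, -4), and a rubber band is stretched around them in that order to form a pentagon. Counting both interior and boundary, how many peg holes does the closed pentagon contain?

131

Using the shoelace formula, 2A = |[(-1)·(-6) − (-4)·(-2)] + [(-4)·(-14) − (-8)·(-6)] + [(-8)·(-6) − 14·(-14)] + [14·(-4) − 15·(-6)] + [15·(-2) − (-1)·(-4)]| = 250, so the area is 125.
Along each edge there are gcd(|Δx|,|Δy|)+1 lattice points, so counting each shared vertex once the boundary has gcd(3,4) + gcd(4,8) + gcd(22,8) + gcd(1,2) + gcd(16,2) = 1+4+2+1+2 = 10.
Pick's theorem gives I = A − B/2 + 1 = 125 − 10/2 + 1 = 121, so the closed region contains I + B = 121 + 10 = 131 lattice points.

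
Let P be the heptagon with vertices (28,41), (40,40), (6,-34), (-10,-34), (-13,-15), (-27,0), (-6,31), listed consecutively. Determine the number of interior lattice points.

2645

Using the shoelace formula, 2A = |[28·40 − 40·41] + [40·(-34) − 6·40] + [6·(-34) − (-10)·(-34)] + [(-10)·(-15) − (-13)·(-34)] + [(-13)·0 − (-27)·(-15)] + [(-27)·31 − (-6)·0] + [(-6)·41 − 28·31]| = 5312, so the area is 2656.
Summing gcd(|Δx|,|Δy|) over the edges gives the boundary count: gcd(12,1) + gcd(34,74) + gcd(16,0) + gcd(3,19) + gcd(14,15) + gcd(21,31) + gcd(34,10) = 1+2+16+1+1+1+2 = 24.
Pick's theorem gives I = A − B/2 + 1 = 2656 − 24/2 + 1 = 2645.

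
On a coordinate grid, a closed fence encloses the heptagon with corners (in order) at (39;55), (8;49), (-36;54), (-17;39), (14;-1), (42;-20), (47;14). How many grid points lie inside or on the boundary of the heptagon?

By the shoelace formula, twice the signed area is |[39·49 − 8·55] + [8·54 − (-36)·49] + [(-36)·39 − (-17)·54] + [(-17)·(-1) − 14·39] + [14·(-20) − 42·(-1)] + [42·14 − 47·(-20)] + [47·55 − 39·14]| = 5981, so the area is 2990.5.
Along each edge there are gcd(|Δx|,|Δy|)+1 lattice points, so counting each shared vertex once the boundary has gcd(31,6) + gcd(44,5) + gcd(19,15) + gcd(31,40) + gcd(28,19) + gcd(5,34) + gcd(8,41) = 1+1+1+1+1+1+1 = 7.
Pick's theorem gives I = A − B/2 + 1 = 2990.5 − 7/2 + 1 = 2988, so the closed region contains I + B = 2988 + 7 = 2995 lattice points.

2995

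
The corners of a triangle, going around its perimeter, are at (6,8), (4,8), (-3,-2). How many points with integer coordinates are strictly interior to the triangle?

Using the shoelace formula, 2A = |[6·8 − 4·8] + [4·(-2) − (-3)·8] + [(-3)·8 − 6·(-2)]| = 20, so the area is 10.
The number of boundary lattice points is Σ gcd(|Δx|,|Δy|) = gcd(2,0) + gcd(7,10) + gcd(9,10) = 2+1+1 = 4.
By Pick's theorem A = I + B/2 − 1, so I = 10 − 4/2 + 1 = 9.

9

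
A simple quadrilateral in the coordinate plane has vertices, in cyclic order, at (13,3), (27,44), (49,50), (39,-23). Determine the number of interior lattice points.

1474

The shoelace formula gives twice the area as |[13·44 − 27·3] + [27·50 − 49·44] + [49·(-23) − 39·50] + [39·3 − 13·(-23)]| = 2976, so the area is 1488.
Summing gcd(|Δx|,|Δy|) over the edges gives the boundary count: gcd(14,41) + gcd(22,6) + gcd(10,73) + gcd(26,26) = 1+2+1+26 = 30.
Pick's theorem gives I = A − B/2 + 1 = 1488 − 30/2 + 1 = 1474.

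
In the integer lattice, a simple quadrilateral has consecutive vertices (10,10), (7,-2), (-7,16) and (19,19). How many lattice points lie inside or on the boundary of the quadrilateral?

223

By the shoelace formula, twice the signed area is |(10·(-2) − 7·10) + (7·16 − (-7)·(-2)) + ((-7)·19 − 19·16) + (19·10 − 10·19)| = 429, so the area is 429/2.
The number of boundary lattice points is Σ gcd(|Δx|,|Δy|) = gcd(3,12) + gcd(14,18) + gcd(26,3) + gcd(9,9) = 3+2+1+9 = 15.
Pick's theorem gives I = A − B/2 + 1 = 429/2 − 15/2 + 1 = 208, so the closed region contains I + B = 208 + 15 = 223 lattice points.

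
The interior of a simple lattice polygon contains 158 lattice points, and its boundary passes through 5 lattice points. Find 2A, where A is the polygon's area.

By Pick's theorem, A = I + B/2 − 1 = 158 + 5/2 − 1 = 319/2.
Hence 2A = 319.

319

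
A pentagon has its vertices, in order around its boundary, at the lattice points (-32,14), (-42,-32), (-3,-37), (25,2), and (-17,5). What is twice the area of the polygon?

Using the shoelace formula, 2A = |((-32)·(-32) − (-42)·14) + ((-42)·(-37) − (-3)·(-32)) + ((-3)·2 − 25·(-37)) + (25·5 − (-17)·2) + ((-17)·14 − (-32)·5)| = 4070, so the area is 2035.

4070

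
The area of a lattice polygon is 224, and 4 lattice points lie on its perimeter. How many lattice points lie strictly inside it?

Pick's theorem A = I + B/2 − 1 rearranges to I = A − B/2 + 1 = 224 − 4/2 + 1 = 223.

223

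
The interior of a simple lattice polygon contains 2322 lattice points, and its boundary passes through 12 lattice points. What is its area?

By Pick's theorem, A = I + B/2 − 1 = 2322 + 12/2 − 1 = 2327.

2327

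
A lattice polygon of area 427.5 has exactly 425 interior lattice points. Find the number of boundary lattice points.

Pick's theorem gives A = I + B/2 − 1, so B = 2(A − I + 1) = 2(427.5 − 425 + 1) = 7.

7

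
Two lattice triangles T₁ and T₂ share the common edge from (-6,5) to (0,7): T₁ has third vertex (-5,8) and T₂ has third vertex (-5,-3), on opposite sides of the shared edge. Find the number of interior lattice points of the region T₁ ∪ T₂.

The union is the simple quadrilateral with vertices (-6,5), (-5,8), (0,7), (-5,-3) in order.
By the shoelace formula, twice the signed area is |[(-6)·8 − (-5)·5] + [(-5)·7 − 0·8] + [0·(-3) − (-5)·7] + [(-5)·5 − (-6)·(-3)]| = 66, so the area is 33.
Along each edge there are gcd(|Δx|,|Δy|)+1 lattice points, so counting each shared vertex once the boundary has gcd(1,3) + gcd(5,1) + gcd(5,10) + gcd(1,8) = 1+1+5+1 = 8.
By Pick's theorem I = A − B/2 + 1 = 33 − 8/2 + 1 = 30.

30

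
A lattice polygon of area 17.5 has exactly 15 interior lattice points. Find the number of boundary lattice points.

7

Pick's theorem gives A = I + B/2 − 1, so B = 2(A − I + 1) = 2(17.5 − 15 + 1) = 7.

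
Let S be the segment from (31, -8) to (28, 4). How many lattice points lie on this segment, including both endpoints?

4

The number of lattice points on a segment between lattice points is gcd(|Δx|,|Δy|) + 1 = gcd(3,12) + 1 = 3 + 1 = 4.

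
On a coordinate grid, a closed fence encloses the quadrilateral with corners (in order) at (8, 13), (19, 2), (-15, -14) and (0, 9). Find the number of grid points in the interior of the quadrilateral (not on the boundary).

Using the shoelace formula, 2A = |(8·2 − 19·13) + (19·(-14) − (-15)·2) + ((-15)·9 − 0·(-14)) + (0·13 − 8·9)| = 674, so the area is 337.
The number of boundary lattice points is Σ gcd(|Δx|,|Δy|) = gcd(11,11) + gcd(34,16) + gcd(15,23) + gcd(8,4) = 11+2+1+4 = 18.
By Pick's theorem A = I + B/2 − 1, so I = 337 − 18/2 + 1 = 329.

329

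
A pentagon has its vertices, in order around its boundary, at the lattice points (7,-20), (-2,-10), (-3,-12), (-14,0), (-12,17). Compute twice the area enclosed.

Using the shoelace formula, 2A = |(7·(-10) − (-2)·(-20)) + ((-2)·(-12) − (-3)·(-10)) + ((-3)·0 − (-14)·(-12)) + ((-14)·17 − (-12)·0) + ((-12)·(-20) − 7·17)| = 401, so the area is 401/2.

401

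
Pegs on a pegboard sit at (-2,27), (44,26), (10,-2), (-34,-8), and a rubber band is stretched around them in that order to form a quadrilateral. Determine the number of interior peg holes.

Using the shoelace formula, 2A = |((-2)·26 − 44·27) + (44·(-2) − 10·26) + (10·(-8) − (-34)·(-2)) + ((-34)·27 − (-2)·(-8))| = 2670, so the area is 1335.
Summing gcd(|Δx|,|Δy|) over the edges gives the boundary count: gcd(46,1) + gcd(34,28) + gcd(44,6) + gcd(32,35) = 1+2+2+1 = 6.
Pick's theorem gives I = A − B/2 + 1 = 1335 − 6/2 + 1 = 1333.

1333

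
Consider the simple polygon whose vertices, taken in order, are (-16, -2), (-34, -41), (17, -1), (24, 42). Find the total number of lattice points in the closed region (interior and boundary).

1346

Using the shoelace formula, 2A = |((-16)·(-41) − (-34)·(-2)) + ((-34)·(-1) − 17·(-41)) + (17·42 − 24·(-1)) + (24·(-2) − (-16)·42)| = 2681, so the area is 1340.5.
Summing gcd(|Δx|,|Δy|) over the edges gives the boundary count: gcd(18,39) + gcd(51,40) + gcd(7,43) + gcd(40,44) = 3+1+1+4 = 9.
Pick's theorem gives I = A − B/2 + 1 = 1340.5 − 9/2 + 1 = 1337, so the closed region contains I + B = 1337 + 9 = 1346 lattice points.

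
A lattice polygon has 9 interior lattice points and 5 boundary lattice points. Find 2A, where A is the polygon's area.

21

By Pick's theorem, A = I + B/2 − 1 = 9 + 5/2 − 1 = 21/2.
Hence 2A = 21.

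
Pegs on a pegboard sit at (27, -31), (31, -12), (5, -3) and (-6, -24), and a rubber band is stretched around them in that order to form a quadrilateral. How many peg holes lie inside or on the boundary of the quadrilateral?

The shoelace formula gives twice the area as |[27·(-12) − 31·(-31)] + [31·(-3) − 5·(-12)] + [5·(-24) − (-6)·(-3)] + [(-6)·(-31) − 27·(-24)]| = 1300, so the area is 650.
Along each edge there are gcd(|Δx|,|Δy|)+1 lattice points, so counting each shared vertex once the boundary has gcd(4,19) + gcd(26,9) + gcd(11,21) + gcd(33,7) = 1+1+1+1 = 4.
Pick's theorem gives I = A − B/2 + 1 = 650 − 4/2 + 1 = 649, so the closed region contains I + B = 649 + 4 = 653 lattice points.

653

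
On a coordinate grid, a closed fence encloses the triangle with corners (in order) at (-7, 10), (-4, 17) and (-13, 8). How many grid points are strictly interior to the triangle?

13

By the shoelace formula, twice the signed area is |((-7)·17 − (-4)·10) + ((-4)·8 − (-13)·17) + ((-13)·10 − (-7)·8)| = 36, so the area is 18.
Summing gcd(|Δx|,|Δy|) over the edges gives the boundary count: gcd(3,7) + gcd(9,9) + gcd(6,2) = 1+9+2 = 12.
By Pick's theorem A = I + B/2 − 1, so I = 18 − 12/2 + 1 = 13.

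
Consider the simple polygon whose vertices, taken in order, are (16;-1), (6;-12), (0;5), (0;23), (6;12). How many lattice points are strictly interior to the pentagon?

236

By the shoelace formula, twice the signed area is |(16·(-12) − 6·(-1)) + (6·5 − 0·(-12)) + (0·23 − 0·5) + (0·12 − 6·23) + (6·(-1) − 16·12)| = 492, so the area is 246.
Along each edge there are gcd(|Δx|,|Δy|)+1 lattice points, so counting each shared vertex once the boundary has gcd(10,11) + gcd(6,17) + gcd(0,18) + gcd(6,11) + gcd(10,13) = 1+1+18+1+1 = 22.
Pick's theorem gives I = A − B/2 + 1 = 246 − 22/2 + 1 = 236.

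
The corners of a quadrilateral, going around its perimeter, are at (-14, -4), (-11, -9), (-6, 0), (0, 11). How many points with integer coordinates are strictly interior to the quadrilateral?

57

The shoelace formula gives twice the area as |[(-14)·(-9) − (-11)·(-4)] + [(-11)·0 − (-6)·(-9)] + [(-6)·11 − 0·0] + [0·(-4) − (-14)·11]| = 116, so the area is 58.
Summing gcd(|Δx|,|Δy|) over the edges gives the boundary count: gcd(3,5) + gcd(5,9) + gcd(6,11) + gcd(14,15) = 1+1+1+1 = 4.
Pick's theorem gives I = A − B/2 + 1 = 58 − 4/2 + 1 = 57.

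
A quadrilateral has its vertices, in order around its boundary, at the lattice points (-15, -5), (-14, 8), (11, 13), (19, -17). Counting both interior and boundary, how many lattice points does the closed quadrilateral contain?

The shoelace formula gives twice the area as |((-15)·8 − (-14)·(-5)) + ((-14)·13 − 11·8) + (11·(-17) − 19·13) + (19·(-5) − (-15)·(-17))| = 1244, so the area is 622.
The number of boundary lattice points is Σ gcd(|Δx|,|Δy|) = gcd(1,13) + gcd(25,5) + gcd(8,30) + gcd(34,12) = 1+5+2+2 = 10.
Pick's theorem gives I = A − B/2 + 1 = 622 − 10/2 + 1 = 618, so the closed region contains I + B = 618 + 10 = 628 lattice points.

628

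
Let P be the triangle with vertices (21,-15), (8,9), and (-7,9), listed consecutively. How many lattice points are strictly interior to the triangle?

By the shoelace formula, twice the signed area is |[21·9 − 8·(-15)] + [8·9 − (-7)·9] + [(-7)·(-15) − 21·9]| = 360, so the area is 180.
Along each edge there are gcd(|Δx|,|Δy|)+1 lattice points, so counting each shared vertex once the boundary has gcd(13,24) + gcd(15,0) + gcd(28,24) = 1+15+4 = 20.
By Pick's theorem A = I + B/2 − 1, so I = 180 − 20/2 + 1 = 171.

171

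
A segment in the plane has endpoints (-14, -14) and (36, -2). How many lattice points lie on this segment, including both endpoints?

The number of lattice points on a segment between lattice points is gcd(|Δx|,|Δy|) + 1 = gcd(50,12) + 1 = 2 + 1 = 3.

3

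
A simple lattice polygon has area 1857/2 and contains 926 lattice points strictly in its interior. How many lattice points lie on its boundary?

7

Pick's theorem gives A = I + B/2 − 1, so B = 2(A − I + 1) = 2(1857/2 − 926 + 1) = 7.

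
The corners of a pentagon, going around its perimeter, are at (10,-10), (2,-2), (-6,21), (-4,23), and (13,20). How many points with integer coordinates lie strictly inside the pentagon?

Using the shoelace formula, 2A = |[10·(-2) − 2·(-10)] + [2·21 − (-6)·(-2)] + [(-6)·23 − (-4)·21] + [(-4)·20 − 13·23] + [13·(-10) − 10·20]| = 733, so the area is 733/2.
The number of boundary lattice points is Σ gcd(|Δx|,|Δy|) = gcd(8,8) + gcd(8,23) + gcd(2,2) + gcd(17,3) + gcd(3,30) = 8+1+2+1+3 = 15.
Pick's theorem gives I = A − B/2 + 1 = 733/2 − 15/2 + 1 = 360.

360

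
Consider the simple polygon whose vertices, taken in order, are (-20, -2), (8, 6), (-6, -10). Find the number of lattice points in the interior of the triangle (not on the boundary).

165

By the shoelace formula, twice the signed area is |[(-20)·6 − 8·(-2)] + [8·(-10) − (-6)·6] + [(-6)·(-2) − (-20)·(-10)]| = 336, so the area is 168.
Along each edge there are gcd(|Δx|,|Δy|)+1 lattice points, so counting each shared vertex once the boundary has gcd(28,8) + gcd(14,16) + gcd(14,8) = 4+2+2 = 8.
Pick's theorem gives I = A − B/2 + 1 = 168 − 8/2 + 1 = 165.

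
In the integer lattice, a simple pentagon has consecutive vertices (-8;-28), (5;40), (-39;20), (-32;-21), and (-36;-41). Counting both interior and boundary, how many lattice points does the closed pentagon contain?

By the shoelace formula, twice the signed area is |((-8)·40 − 5·(-28)) + (5·20 − (-39)·40) + ((-39)·(-21) − (-32)·20) + ((-32)·(-41) − (-36)·(-21)) + ((-36)·(-28) − (-8)·(-41))| = 4175, so the area is 2087.5.
Summing gcd(|Δx|,|Δy|) over the edges gives the boundary count: gcd(13,68) + gcd(44,20) + gcd(7,41) + gcd(4,20) + gcd(28,13) = 1+4+1+4+1 = 11.
Pick's theorem gives I = A − B/2 + 1 = 2087.5 − 11/2 + 1 = 2083, so the closed region contains I + B = 2083 + 11 = 2094 lattice points.

2094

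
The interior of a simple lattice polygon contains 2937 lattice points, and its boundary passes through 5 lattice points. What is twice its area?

5877

By Pick's theorem, A = I + B/2 − 1 = 2937 + 5/2 − 1 = 5877/2.
Hence 2A = 5877.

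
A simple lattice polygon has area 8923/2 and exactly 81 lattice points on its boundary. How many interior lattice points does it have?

4422

From Pick's theorem, I = A − B/2 + 1 = 8923/2 − 81/2 + 1 = 4422.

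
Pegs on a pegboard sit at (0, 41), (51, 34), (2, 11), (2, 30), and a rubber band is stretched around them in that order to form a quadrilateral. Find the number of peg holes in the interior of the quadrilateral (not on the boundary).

By the shoelace formula, twice the signed area is |(0·34 − 51·41) + (51·11 − 2·34) + (2·30 − 2·11) + (2·41 − 0·30)| = 1478, so the area is 739.
Along each edge there are gcd(|Δx|,|Δy|)+1 lattice points, so counting each shared vertex once the boundary has gcd(51,7) + gcd(49,23) + gcd(0,19) + gcd(2,11) = 1+1+19+1 = 22.
By Pick's theorem A = I + B/2 − 1, so I = 739 − 22/2 + 1 = 729.

729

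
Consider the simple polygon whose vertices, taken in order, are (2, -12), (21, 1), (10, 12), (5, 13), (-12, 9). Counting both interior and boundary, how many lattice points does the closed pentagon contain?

458

By the shoelace formula, twice the signed area is |(2·1 − 21·(-12)) + (21·12 − 10·1) + (10·13 − 5·12) + (5·9 − (-12)·13) + ((-12)·(-12) − 2·9)| = 893, so the area is 446.5.
Along each edge there are gcd(|Δx|,|Δy|)+1 lattice points, so counting each shared vertex once the boundary has gcd(19,13) + gcd(11,11) + gcd(5,1) + gcd(17,4) + gcd(14,21) = 1+11+1+1+7 = 21.
Pick's theorem gives I = A − B/2 + 1 = 446.5 − 21/2 + 1 = 437, so the closed region contains I + B = 437 + 21 = 458 lattice points.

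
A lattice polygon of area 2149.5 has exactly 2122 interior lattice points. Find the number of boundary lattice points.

Pick's theorem gives A = I + B/2 − 1, so B = 2(A − I + 1) = 2(2149.5 − 2122 + 1) = 57.

57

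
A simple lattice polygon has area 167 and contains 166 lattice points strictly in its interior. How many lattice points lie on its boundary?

Pick's theorem gives A = I + B/2 − 1, so B = 2(A − I + 1) = 2(167 − 166 + 1) = 4.

4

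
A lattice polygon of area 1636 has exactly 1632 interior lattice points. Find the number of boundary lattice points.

Pick's theorem gives A = I + B/2 − 1, so B = 2(A − I + 1) = 2(1636 − 1632 + 1) = 10.

10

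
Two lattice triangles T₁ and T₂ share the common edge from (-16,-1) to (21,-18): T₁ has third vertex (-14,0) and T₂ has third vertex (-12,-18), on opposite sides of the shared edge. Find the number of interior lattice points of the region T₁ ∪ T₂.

The union is the simple quadrilateral with vertices (-16,-1), (-14,0), (21,-18), (-12,-18) in order.
The shoelace formula gives twice the area as |((-16)·0 − (-14)·(-1)) + ((-14)·(-18) − 21·0) + (21·(-18) − (-12)·(-18)) + ((-12)·(-1) − (-16)·(-18))| = 632, so the area is 316.
The number of boundary lattice points is Σ gcd(|Δx|,|Δy|) = gcd(2,1) + gcd(35,18) + gcd(33,0) + gcd(4,17) = 1+1+33+1 = 36.
By Pick's theorem I = A − B/2 + 1 = 316 − 36/2 + 1 = 299.

299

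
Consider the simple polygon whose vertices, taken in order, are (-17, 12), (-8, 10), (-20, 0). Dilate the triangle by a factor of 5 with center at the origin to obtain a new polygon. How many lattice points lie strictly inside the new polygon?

1411

Using the shoelace formula, 2A = |[(-17)·10 − (-8)·12] + [(-8)·0 − (-20)·10] + [(-20)·12 − (-17)·0]| = 114, so the area is 57.
Summing gcd(|Δx|,|Δy|) over the edges gives the boundary count: gcd(9,2) + gcd(12,10) + gcd(3,12) = 1+2+3 = 6.
Scaling by 5 multiplies the area by 5² = 25 (so the new area is 1425) and multiplies the boundary lattice-point count by 5, giving 30.
By Pick's theorem, the interior count of the dilated polygon is 1425 − 30/2 + 1 = 1411.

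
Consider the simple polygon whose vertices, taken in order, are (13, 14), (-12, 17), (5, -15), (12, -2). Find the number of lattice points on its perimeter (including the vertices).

4

The number of boundary lattice points is Σ gcd(|Δx|,|Δy|) = gcd(25,3) + gcd(17,32) + gcd(7,13) + gcd(1,16) = 1+1+1+1 = 4.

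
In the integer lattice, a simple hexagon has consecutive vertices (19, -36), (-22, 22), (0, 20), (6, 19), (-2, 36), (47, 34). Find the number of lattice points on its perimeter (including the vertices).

The number of boundary lattice points is Σ gcd(|Δx|,|Δy|) = gcd(41,58) + gcd(22,2) + gcd(6,1) + gcd(8,17) + gcd(49,2) + gcd(28,70) = 1+2+1+1+1+14 = 20.

20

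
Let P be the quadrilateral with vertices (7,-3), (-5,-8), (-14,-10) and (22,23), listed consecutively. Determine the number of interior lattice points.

229

The shoelace formula gives twice the area as |(7·(-8) − (-5)·(-3)) + ((-5)·(-10) − (-14)·(-8)) + ((-14)·23 − 22·(-10)) + (22·(-3) − 7·23)| = 462, so the area is 231.
The number of boundary lattice points is Σ gcd(|Δx|,|Δy|) = gcd(12,5) + gcd(9,2) + gcd(36,33) + gcd(15,26) = 1+1+3+1 = 6.
Pick's theorem gives I = A − B/2 + 1 = 231 − 6/2 + 1 = 229.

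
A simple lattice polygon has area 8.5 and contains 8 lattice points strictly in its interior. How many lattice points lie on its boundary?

Pick's theorem gives A = I + B/2 − 1, so B = 2(A − I + 1) = 2(8.5 − 8 + 1) = 3.

3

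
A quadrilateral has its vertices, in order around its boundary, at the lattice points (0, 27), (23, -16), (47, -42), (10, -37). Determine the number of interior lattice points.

Using the shoelace formula, 2A = |(0·(-16) − 23·27) + (23·(-42) − 47·(-16)) + (47·(-37) − 10·(-42)) + (10·27 − 0·(-37))| = 1884, so the area is 942.
The number of boundary lattice points is Σ gcd(|Δx|,|Δy|) = gcd(23,43) + gcd(24,26) + gcd(37,5) + gcd(10,64) = 1+2+1+2 = 6.
By Pick's theorem A = I + B/2 − 1, so I = 942 − 6/2 + 1 = 940.

940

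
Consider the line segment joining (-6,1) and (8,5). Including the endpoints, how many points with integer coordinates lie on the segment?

3

The number of lattice points on a segment between lattice points is gcd(|Δx|,|Δy|) + 1 = gcd(14,4) + 1 = 2 + 1 = 3.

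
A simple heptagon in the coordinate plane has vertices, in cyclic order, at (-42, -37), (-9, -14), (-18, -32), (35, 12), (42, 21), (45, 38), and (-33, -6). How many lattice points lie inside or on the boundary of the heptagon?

By the shoelace formula, twice the signed area is |[(-42)·(-14) − (-9)·(-37)] + [(-9)·(-32) − (-18)·(-14)] + [(-18)·12 − 35·(-32)] + [35·21 − 42·12] + [42·38 − 45·21] + [45·(-6) − (-33)·38] + [(-33)·(-37) − (-42)·(-6)]| = 4030, so the area is 2015.
Along each edge there are gcd(|Δx|,|Δy|)+1 lattice points, so counting each shared vertex once the boundary has gcd(33,23) + gcd(9,18) + gcd(53,44) + gcd(7,9) + gcd(3,17) + gcd(78,44) + gcd(9,31) = 1+9+1+1+1+2+1 = 16.
Pick's theorem gives I = A − B/2 + 1 = 2015 − 16/2 + 1 = 2008, so the closed region contains I + B = 2008 + 16 = 2024 lattice points.

2024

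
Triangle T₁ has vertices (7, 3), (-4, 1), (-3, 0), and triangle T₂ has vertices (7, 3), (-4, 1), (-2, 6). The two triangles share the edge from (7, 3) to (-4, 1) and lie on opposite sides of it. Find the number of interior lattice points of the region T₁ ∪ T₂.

30

The union is the simple quadrilateral with vertices (7, 3), (-3, 0), (-4, 1), (-2, 6) in order.
Using the shoelace formula, 2A = |[7·0 − (-3)·3] + [(-3)·1 − (-4)·0] + [(-4)·6 − (-2)·1] + [(-2)·3 − 7·6]| = 64, so the area is 32.
Along each edge there are gcd(|Δx|,|Δy|)+1 lattice points, so counting each shared vertex once the boundary has gcd(10,3) + gcd(1,1) + gcd(2,5) + gcd(9,3) = 1+1+1+3 = 6.
By Pick's theorem I = A − B/2 + 1 = 32 − 6/2 + 1 = 30.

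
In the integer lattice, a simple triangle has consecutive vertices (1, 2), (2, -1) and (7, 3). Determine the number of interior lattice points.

9

Using the shoelace formula, 2A = |[1·(-1) − 2·2] + [2·3 − 7·(-1)] + [7·2 − 1·3]| = 19, so the area is 19/2.
Summing gcd(|Δx|,|Δy|) over the edges gives the boundary count: gcd(1,3) + gcd(5,4) + gcd(6,1) = 1+1+1 = 3.
By Pick's theorem A = I + B/2 − 1, so I = 19/2 − 3/2 + 1 = 9.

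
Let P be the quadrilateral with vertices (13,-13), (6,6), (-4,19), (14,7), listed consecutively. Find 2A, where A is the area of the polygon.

273

The shoelace formula gives twice the area as |(13·6 − 6·(-13)) + (6·19 − (-4)·6) + ((-4)·7 − 14·19) + (14·(-13) − 13·7)| = 273, so the area is 273/2.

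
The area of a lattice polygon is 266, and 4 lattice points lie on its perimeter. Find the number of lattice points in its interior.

Pick's theorem A = I + B/2 − 1 rearranges to I = A − B/2 + 1 = 266 − 4/2 + 1 = 265.

265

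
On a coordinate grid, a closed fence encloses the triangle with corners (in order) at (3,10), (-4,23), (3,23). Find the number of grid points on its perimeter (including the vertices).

21

Along each edge there are gcd(|Δx|,|Δy|)+1 lattice points, so counting each shared vertex once the boundary has gcd(7,13) + gcd(7,0) + gcd(0,13) = 1+7+13 = 21.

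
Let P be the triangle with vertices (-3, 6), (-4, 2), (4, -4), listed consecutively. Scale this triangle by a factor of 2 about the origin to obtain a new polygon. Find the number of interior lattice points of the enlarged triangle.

73

By the shoelace formula, twice the signed area is |[(-3)·2 − (-4)·6] + [(-4)·(-4) − 4·2] + [4·6 − (-3)·(-4)]| = 38, so the area is 19.
Summing gcd(|Δx|,|Δy|) over the edges gives the boundary count: gcd(1,4) + gcd(8,6) + gcd(7,10) = 1+2+1 = 4.
Scaling by 2 multiplies the area by 2² = 4 (so the new area is 76) and multiplies the boundary lattice-point count by 2, giving 8.
By Pick's theorem, the interior count of the dilated polygon is 76 − 8/2 + 1 = 73.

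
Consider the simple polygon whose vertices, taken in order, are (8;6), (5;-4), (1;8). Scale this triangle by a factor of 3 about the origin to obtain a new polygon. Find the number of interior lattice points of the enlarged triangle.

By the shoelace formula, twice the signed area is |(8·(-4) − 5·6) + (5·8 − 1·(-4)) + (1·6 − 8·8)| = 76, so the area is 38.
Along each edge there are gcd(|Δx|,|Δy|)+1 lattice points, so counting each shared vertex once the boundary has gcd(3,10) + gcd(4,12) + gcd(7,2) = 1+4+1 = 6.
Scaling by 3 multiplies the area by 3² = 9 (so the new area is 342) and multiplies the boundary lattice-point count by 3, giving 18.
By Pick's theorem, the interior count of the dilated polygon is 342 − 18/2 + 1 = 334.

334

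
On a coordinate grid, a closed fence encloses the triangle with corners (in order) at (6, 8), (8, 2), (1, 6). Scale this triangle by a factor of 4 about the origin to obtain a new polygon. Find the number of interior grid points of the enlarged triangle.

Using the shoelace formula, 2A = |[6·2 − 8·8] + [8·6 − 1·2] + [1·8 − 6·6]| = 34, so the area is 17.
Summing gcd(|Δx|,|Δy|) over the edges gives the boundary count: gcd(2,6) + gcd(7,4) + gcd(5,2) = 2+1+1 = 4.
Scaling by 4 multiplies the area by 4² = 16 (so the new area is 272) and multiplies the boundary lattice-point count by 4, giving 16.
By Pick's theorem, the interior count of the dilated polygon is 272 − 16/2 + 1 = 265.

265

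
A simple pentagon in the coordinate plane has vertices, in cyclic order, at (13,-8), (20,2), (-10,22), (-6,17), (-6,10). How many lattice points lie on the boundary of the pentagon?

The number of boundary lattice points is Σ gcd(|Δx|,|Δy|) = gcd(7,10) + gcd(30,20) + gcd(4,5) + gcd(0,7) + gcd(19,18) = 1+10+1+7+1 = 20.

20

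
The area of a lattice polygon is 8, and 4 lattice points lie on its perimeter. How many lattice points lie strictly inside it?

7

Pick's theorem A = I + B/2 − 1 rearranges to I = A − B/2 + 1 = 8 − 4/2 + 1 = 7.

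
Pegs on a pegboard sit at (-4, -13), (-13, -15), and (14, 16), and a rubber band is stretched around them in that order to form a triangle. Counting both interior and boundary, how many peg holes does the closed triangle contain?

The shoelace formula gives twice the area as |[(-4)·(-15) − (-13)·(-13)] + [(-13)·16 − 14·(-15)] + [14·(-13) − (-4)·16]| = 225, so the area is 112.5.
Along each edge there are gcd(|Δx|,|Δy|)+1 lattice points, so counting each shared vertex once the boundary has gcd(9,2) + gcd(27,31) + gcd(18,29) = 1+1+1 = 3.
Pick's theorem gives I = A − B/2 + 1 = 112.5 − 3/2 + 1 = 112, so the closed region contains I + B = 112 + 3 = 115 lattice points.

115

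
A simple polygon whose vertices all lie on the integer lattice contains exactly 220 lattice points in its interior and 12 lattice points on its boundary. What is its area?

225

By Pick's theorem, A = I + B/2 − 1 = 220 + 12/2 − 1 = 225.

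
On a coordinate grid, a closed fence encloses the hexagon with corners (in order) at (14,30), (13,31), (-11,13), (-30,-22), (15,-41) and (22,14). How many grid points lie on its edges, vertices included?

18

Summing gcd(|Δx|,|Δy|) over the edges gives the boundary count: gcd(1,1) + gcd(24,18) + gcd(19,35) + gcd(45,19) + gcd(7,55) + gcd(8,16) = 1+6+1+1+1+8 = 18.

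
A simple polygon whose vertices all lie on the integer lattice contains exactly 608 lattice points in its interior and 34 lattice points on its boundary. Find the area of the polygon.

Pick's theorem states A = I + B/2 − 1, so A = 608 + 34/2 − 1 = 624.

624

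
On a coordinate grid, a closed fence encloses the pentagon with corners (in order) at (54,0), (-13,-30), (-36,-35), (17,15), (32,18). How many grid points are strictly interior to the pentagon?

1665

By the shoelace formula, twice the signed area is |(54·(-30) − (-13)·0) + ((-13)·(-35) − (-36)·(-30)) + ((-36)·15 − 17·(-35)) + (17·18 − 32·15) + (32·0 − 54·18)| = 3336, so the area is 1668.
The number of boundary lattice points is Σ gcd(|Δx|,|Δy|) = gcd(67,30) + gcd(23,5) + gcd(53,50) + gcd(15,3) + gcd(22,18) = 1+1+1+3+2 = 8.
Pick's theorem gives I = A − B/2 + 1 = 1668 − 8/2 + 1 = 1665.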